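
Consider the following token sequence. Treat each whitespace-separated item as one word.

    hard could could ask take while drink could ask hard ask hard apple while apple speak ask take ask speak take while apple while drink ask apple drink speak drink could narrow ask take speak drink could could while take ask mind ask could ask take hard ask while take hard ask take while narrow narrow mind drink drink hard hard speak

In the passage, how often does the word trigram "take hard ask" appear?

2

Scanning the 60 overlapping trigram windows for "take hard ask":
  position 46–48: take hard ask
  position 50–52: take hard ask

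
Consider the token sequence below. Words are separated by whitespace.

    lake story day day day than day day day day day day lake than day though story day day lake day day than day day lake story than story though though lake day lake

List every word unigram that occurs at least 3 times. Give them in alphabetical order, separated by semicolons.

Unigram counts meeting the condition (at least 3 times):
  day: 17
  lake: 6
  story: 4
  than: 4
  though: 3

day; lake; story; than; though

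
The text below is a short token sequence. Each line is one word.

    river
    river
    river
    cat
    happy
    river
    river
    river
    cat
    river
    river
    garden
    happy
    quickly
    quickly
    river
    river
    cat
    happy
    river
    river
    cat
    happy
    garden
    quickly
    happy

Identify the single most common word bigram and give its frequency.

"river river", 7 times

Bigram frequencies (highest first):
  river river: 7
  river cat: 4
  cat happy: 3
  happy river: 2
  cat river: 1
  river garden: 1
  … (7 more, each ≤ 1)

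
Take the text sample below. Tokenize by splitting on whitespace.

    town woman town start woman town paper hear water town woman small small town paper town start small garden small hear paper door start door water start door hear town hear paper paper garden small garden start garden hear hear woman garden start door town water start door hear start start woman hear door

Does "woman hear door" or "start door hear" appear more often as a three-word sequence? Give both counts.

"start door hear" (2 vs 1)

"woman hear door": 1 occurrence
"start door hear": 2 occurrences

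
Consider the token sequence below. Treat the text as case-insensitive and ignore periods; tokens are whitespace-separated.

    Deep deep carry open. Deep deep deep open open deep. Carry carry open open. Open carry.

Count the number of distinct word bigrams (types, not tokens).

16 tokens → 15 bigram windows in total.
Repeated bigrams (each contributes count−1 duplicates):
  deep deep: 3
  open open: 3
  carry open: 2
  deep carry: 2
  open deep: 2
7 duplicate windows → 15 − 7 = 8 distinct.

8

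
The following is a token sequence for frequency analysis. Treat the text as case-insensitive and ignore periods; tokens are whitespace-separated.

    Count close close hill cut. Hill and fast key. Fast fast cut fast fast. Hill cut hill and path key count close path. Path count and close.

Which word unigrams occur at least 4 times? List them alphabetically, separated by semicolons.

close; fast; hill

Unigram counts meeting the condition (at least 4 times):
  close: 4
  fast: 5
  hill: 4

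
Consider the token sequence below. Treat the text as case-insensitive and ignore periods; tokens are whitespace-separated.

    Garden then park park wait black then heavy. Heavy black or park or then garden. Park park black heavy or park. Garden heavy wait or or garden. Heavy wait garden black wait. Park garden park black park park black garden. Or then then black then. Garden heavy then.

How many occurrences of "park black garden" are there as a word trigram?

1

Scanning the 46 overlapping trigram windows for "park black garden":
  position 38–40: park black garden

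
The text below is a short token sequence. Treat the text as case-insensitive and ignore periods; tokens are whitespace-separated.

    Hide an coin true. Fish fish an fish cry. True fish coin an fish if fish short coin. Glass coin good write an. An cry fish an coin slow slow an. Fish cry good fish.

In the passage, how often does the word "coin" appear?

Scanning the 35 tokens for "coin":
  position 3: coin
  position 12: coin
  position 18: coin
  position 20: coin
  position 28: coin

5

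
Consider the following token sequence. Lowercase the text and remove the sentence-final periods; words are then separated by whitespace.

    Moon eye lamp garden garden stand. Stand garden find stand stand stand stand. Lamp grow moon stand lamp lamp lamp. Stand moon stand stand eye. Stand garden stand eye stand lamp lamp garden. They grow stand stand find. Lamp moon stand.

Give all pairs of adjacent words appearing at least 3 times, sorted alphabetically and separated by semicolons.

lamp lamp; moon stand; stand lamp; stand stand

Bigram counts meeting the condition (at least 3 times):
  lamp lamp: 3
  moon stand: 3
  stand lamp: 3
  stand stand: 6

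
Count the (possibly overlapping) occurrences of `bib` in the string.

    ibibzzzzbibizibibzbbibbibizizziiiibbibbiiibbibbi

Sliding a length-3 window over the 48 characters (46 positions):
  position 2–4: bib
  position 9–11: bib
  position 15–17: bib
  position 20–22: bib
  position 23–25: bib
  position 36–38: bib
  position 44–46: bib

7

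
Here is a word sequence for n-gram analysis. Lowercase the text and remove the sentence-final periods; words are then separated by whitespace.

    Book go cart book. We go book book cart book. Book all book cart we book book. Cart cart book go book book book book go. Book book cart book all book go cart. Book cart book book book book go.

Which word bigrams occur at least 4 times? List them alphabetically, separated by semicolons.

Bigram counts meeting the condition (at least 4 times):
  book book: 10
  book cart: 5
  book go: 5
  cart book: 6

book book; book cart; book go; cart book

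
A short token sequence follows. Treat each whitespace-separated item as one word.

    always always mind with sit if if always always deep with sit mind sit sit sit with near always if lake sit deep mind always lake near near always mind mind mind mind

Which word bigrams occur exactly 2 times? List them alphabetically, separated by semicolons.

always always; always mind; near always; sit sit; with sit

Bigram counts meeting the condition (exactly 2 times):
  always always: 2
  always mind: 2
  near always: 2
  sit sit: 2
  with sit: 2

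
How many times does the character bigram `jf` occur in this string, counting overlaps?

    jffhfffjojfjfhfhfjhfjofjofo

Sliding a length-2 window over the 27 characters (26 positions):
  position 1–2: jf
  position 10–11: jf
  position 12–13: jf

3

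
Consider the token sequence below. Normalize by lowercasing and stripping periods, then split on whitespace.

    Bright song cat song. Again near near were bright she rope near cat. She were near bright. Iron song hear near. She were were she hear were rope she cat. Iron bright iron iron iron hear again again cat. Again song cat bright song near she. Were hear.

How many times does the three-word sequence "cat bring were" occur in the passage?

Scanning the 46 overlapping trigram windows for "cat bring were":
  (none found)

0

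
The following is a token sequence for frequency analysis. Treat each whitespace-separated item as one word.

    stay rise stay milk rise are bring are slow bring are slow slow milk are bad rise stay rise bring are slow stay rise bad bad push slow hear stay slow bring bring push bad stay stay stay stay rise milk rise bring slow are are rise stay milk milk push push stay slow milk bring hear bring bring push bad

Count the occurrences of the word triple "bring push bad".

2

Scanning the 59 overlapping trigram windows for "bring push bad":
  position 33–35: bring push bad
  position 59–61: bring push bad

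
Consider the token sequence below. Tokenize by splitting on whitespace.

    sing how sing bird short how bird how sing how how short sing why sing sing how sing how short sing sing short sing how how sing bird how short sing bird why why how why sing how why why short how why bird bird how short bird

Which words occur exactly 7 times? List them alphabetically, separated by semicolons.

bird; short; why

Unigram counts meeting the condition (exactly 7 times):
  bird: 7
  short: 7
  why: 7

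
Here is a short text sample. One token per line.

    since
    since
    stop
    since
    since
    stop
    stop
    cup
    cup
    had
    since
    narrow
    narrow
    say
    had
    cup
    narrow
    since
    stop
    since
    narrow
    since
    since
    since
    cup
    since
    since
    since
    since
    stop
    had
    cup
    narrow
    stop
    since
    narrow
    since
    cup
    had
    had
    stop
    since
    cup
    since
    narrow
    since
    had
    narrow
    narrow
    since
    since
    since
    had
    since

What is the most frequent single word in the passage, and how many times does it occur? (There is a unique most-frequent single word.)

Unigram frequencies (highest first):
  since: 23
  narrow: 9
  stop: 7
  cup: 7
  had: 7
  say: 1

"since", 23 times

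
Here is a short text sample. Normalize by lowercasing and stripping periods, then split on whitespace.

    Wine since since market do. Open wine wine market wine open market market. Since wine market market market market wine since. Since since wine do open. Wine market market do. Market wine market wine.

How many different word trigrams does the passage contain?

34 tokens → 32 trigram windows in total.
Repeated trigrams (each contributes count−1 duplicates):
  do open wine: 2
  market market market: 2
  wine market market: 2
  wine market wine: 2
  wine since since: 2
5 duplicate windows → 32 − 5 = 27 distinct.

27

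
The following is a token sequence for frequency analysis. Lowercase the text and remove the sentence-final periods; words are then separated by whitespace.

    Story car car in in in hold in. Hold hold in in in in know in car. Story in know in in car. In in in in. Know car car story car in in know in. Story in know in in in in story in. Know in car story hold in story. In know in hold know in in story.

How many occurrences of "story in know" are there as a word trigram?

4

Scanning the 58 overlapping trigram windows for "story in know":
  position 18–20: story in know
  position 37–39: story in know
  position 44–46: story in know
  position 52–54: story in know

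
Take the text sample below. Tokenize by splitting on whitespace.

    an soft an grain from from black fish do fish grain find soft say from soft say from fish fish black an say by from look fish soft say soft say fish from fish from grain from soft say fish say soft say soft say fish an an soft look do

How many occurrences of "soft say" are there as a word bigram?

7

Scanning the 50 overlapping bigram windows for "soft say":
  position 13–14: soft say
  position 16–17: soft say
  position 28–29: soft say
  position 30–31: soft say
  position 38–39: soft say
  position 42–43: soft say
  position 44–45: soft say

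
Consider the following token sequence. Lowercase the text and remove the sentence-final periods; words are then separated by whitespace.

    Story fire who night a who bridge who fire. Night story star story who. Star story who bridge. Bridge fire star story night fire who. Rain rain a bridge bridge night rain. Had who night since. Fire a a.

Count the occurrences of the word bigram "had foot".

Scanning the 38 overlapping bigram windows for "had foot":
  (none found)

0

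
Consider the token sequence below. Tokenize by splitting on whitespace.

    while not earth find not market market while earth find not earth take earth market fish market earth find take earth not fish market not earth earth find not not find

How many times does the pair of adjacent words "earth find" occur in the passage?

Scanning the 30 overlapping bigram windows for "earth find":
  position 3–4: earth find
  position 9–10: earth find
  position 18–19: earth find
  position 27–28: earth find

4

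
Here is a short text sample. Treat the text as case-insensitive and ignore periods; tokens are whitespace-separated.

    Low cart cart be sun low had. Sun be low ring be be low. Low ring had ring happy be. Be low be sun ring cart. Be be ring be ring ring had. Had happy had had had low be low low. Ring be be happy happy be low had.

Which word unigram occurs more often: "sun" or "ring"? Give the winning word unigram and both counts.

"ring" (8 vs 3)

"sun": 3 occurrences
"ring": 8 occurrences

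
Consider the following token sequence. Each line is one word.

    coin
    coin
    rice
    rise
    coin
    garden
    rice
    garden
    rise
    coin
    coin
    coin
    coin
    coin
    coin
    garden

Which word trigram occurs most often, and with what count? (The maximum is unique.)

Trigram frequencies (highest first):
  coin coin coin: 4
  coin coin rice: 1
  coin rice rise: 1
  rice rise coin: 1
  rise coin garden: 1
  coin garden rice: 1
  … (5 more, each ≤ 1)

"coin coin coin", 4 times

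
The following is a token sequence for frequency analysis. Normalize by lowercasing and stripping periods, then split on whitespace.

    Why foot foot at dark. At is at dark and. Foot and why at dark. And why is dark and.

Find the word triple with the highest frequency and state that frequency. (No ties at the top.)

"at dark and", 2 times

Trigram frequencies (highest first):
  at dark and: 2
  why foot foot: 1
  foot foot at: 1
  foot at dark: 1
  at dark at: 1
  dark at is: 1
  … (11 more, each ≤ 1)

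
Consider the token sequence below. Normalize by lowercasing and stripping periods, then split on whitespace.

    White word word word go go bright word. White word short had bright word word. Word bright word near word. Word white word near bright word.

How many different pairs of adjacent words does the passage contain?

14

26 tokens → 25 bigram windows in total.
Repeated bigrams (each contributes count−1 duplicates):
  word word: 5
  bright word: 4
  white word: 3
  word near: 2
  word white: 2
11 duplicate windows → 25 − 11 = 14 distinct.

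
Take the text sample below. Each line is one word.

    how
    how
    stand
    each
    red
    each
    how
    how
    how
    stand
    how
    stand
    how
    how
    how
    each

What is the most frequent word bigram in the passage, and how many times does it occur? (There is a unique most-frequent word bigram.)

Bigram frequencies (highest first):
  how how: 5
  how stand: 3
  stand how: 2
  stand each: 1
  each red: 1
  red each: 1
  … (2 more, each ≤ 1)

"how how", 5 times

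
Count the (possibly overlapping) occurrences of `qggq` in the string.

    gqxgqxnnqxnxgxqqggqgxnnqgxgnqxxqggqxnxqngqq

2

Sliding a length-4 window over the 43 characters (40 positions):
  position 16–19: qggq
  position 32–35: qggq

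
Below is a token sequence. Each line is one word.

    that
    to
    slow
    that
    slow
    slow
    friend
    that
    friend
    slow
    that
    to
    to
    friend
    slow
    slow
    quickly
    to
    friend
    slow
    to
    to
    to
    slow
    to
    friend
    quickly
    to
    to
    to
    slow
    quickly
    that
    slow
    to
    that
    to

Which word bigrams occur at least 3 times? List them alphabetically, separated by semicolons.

friend slow; slow to; that to; to friend; to slow; to to

Bigram counts meeting the condition (at least 3 times):
  friend slow: 3
  slow to: 3
  that to: 3
  to friend: 3
  to slow: 3
  to to: 5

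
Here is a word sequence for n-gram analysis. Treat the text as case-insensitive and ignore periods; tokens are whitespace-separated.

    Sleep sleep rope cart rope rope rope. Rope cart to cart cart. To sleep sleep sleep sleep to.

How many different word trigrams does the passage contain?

14

18 tokens → 16 trigram windows in total.
Repeated trigrams (each contributes count−1 duplicates):
  rope rope rope: 2
  sleep sleep sleep: 2
2 duplicate windows → 16 − 2 = 14 distinct.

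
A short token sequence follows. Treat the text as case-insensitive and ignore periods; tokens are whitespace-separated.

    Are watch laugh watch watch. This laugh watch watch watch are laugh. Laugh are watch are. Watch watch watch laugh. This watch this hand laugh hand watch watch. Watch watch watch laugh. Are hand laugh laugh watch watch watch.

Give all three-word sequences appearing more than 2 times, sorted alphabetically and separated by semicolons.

Trigram counts meeting the condition (more than 2 times):
  laugh watch watch: 3
  watch watch watch: 6

laugh watch watch; watch watch watch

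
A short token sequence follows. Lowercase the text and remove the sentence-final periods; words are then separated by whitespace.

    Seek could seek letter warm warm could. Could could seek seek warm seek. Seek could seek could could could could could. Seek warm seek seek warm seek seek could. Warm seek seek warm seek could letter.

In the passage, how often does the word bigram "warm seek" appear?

5

Scanning the 35 overlapping bigram windows for "warm seek":
  position 12–13: warm seek
  position 23–24: warm seek
  position 26–27: warm seek
  position 30–31: warm seek
  position 33–34: warm seek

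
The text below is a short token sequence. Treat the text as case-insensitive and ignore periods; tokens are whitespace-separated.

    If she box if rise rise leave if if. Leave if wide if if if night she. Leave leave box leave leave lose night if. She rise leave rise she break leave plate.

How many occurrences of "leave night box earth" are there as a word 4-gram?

Scanning the 30 overlapping 4-gram windows for "leave night box earth":
  (none found)

0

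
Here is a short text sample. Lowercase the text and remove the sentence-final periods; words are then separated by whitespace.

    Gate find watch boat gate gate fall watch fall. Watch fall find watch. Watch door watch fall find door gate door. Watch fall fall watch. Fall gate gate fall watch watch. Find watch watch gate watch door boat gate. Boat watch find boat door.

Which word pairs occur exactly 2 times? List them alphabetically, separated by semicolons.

Bigram counts meeting the condition (exactly 2 times):
  boat gate: 2
  door watch: 2
  fall find: 2
  gate fall: 2
  gate gate: 2
  watch door: 2
  watch find: 2

boat gate; door watch; fall find; gate fall; gate gate; watch door; watch find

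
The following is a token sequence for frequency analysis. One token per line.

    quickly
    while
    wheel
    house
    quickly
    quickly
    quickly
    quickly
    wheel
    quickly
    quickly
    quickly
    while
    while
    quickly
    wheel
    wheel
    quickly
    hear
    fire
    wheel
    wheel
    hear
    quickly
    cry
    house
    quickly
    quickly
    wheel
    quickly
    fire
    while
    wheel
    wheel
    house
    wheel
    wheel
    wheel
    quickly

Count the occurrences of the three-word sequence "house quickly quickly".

Scanning the 37 overlapping trigram windows for "house quickly quickly":
  position 4–6: house quickly quickly
  position 26–28: house quickly quickly

2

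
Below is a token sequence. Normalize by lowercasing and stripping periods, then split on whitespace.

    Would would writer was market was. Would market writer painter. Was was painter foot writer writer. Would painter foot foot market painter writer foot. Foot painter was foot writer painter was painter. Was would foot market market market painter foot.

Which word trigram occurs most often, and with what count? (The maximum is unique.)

"writer painter was", 2 times

Trigram frequencies (highest first):
  writer painter was: 2
  would would writer: 1
  would writer was: 1
  writer was market: 1
  was market was: 1
  market was would: 1
  … (31 more, each ≤ 1)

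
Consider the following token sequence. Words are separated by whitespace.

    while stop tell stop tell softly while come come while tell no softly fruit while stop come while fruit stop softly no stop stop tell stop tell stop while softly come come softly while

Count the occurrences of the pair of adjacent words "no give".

0

Scanning the 33 overlapping bigram windows for "no give":
  (none found)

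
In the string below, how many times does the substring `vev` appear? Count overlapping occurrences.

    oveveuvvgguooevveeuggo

1

Sliding a length-3 window over the 22 characters (20 positions):
  position 2–4: vev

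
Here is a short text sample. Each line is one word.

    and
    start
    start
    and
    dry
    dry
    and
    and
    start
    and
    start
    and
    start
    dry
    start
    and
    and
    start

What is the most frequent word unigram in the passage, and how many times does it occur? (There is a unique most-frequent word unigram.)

Unigram frequencies (highest first):
  and: 8
  start: 7
  dry: 3

"and", 8 times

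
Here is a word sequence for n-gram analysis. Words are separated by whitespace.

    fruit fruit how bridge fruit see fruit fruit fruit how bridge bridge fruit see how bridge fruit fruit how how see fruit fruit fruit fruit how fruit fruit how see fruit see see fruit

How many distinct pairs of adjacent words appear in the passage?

12

34 tokens → 33 bigram windows in total.
Repeated bigrams (each contributes count−1 duplicates):
  fruit fruit: 8
  fruit how: 5
  see fruit: 4
  bridge fruit: 3
  fruit see: 3
  how bridge: 3
  how see: 2
21 duplicate windows → 33 − 21 = 12 distinct.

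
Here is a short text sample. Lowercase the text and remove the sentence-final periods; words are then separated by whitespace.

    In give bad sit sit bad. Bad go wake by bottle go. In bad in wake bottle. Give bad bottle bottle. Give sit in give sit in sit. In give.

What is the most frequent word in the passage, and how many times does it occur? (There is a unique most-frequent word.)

Unigram frequencies (highest first):
  in: 6
  give: 5
  bad: 5
  sit: 5
  bottle: 4
  go: 2
  … (2 more, each ≤ 2)

"in", 6 times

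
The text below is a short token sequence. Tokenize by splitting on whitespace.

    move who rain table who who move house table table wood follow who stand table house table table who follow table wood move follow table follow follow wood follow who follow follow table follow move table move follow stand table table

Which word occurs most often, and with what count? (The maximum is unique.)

"table", 12 times

Unigram frequencies (highest first):
  table: 12
  follow: 10
  who: 6
  move: 5
  wood: 3
  house: 2
  … (2 more, each ≤ 2)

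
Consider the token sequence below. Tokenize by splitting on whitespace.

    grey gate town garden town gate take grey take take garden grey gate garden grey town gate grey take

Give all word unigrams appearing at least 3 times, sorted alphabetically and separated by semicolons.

garden; gate; grey; take; town

Unigram counts meeting the condition (at least 3 times):
  garden: 3
  gate: 4
  grey: 5
  take: 4
  town: 3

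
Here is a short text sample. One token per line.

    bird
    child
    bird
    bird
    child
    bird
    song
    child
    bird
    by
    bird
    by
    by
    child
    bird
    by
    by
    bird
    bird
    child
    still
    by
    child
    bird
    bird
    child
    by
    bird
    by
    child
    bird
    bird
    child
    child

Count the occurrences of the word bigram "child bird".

Scanning the 33 overlapping bigram windows for "child bird":
  position 2–3: child bird
  position 5–6: child bird
  position 8–9: child bird
  position 14–15: child bird
  position 23–24: child bird
  position 30–31: child bird

6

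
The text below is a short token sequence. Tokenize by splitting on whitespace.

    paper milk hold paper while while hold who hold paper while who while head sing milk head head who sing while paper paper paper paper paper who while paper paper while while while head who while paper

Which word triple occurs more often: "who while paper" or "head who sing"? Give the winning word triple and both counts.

"who while paper": 2 occurrences
"head who sing": 1 occurrence

"who while paper" (2 vs 1)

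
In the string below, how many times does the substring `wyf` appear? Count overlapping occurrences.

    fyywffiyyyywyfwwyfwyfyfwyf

4

Sliding a length-3 window over the 26 characters (24 positions):
  position 12–14: wyf
  position 16–18: wyf
  position 19–21: wyf
  position 24–26: wyf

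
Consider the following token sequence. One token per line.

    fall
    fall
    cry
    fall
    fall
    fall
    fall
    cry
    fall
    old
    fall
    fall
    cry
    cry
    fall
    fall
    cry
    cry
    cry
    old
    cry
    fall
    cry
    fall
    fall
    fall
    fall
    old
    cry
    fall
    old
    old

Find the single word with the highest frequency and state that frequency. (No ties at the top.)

Unigram frequencies (highest first):
  fall: 17
  cry: 10
  old: 5

"fall", 17 times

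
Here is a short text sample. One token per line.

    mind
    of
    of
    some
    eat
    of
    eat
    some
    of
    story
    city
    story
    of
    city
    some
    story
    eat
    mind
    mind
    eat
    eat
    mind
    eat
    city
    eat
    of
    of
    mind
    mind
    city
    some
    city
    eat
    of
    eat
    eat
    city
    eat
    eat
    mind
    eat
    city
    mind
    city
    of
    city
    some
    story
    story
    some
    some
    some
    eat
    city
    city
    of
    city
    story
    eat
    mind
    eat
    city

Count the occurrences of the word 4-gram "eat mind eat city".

Scanning the 59 overlapping 4-gram windows for "eat mind eat city":
  position 21–24: eat mind eat city
  position 39–42: eat mind eat city
  position 59–62: eat mind eat city

3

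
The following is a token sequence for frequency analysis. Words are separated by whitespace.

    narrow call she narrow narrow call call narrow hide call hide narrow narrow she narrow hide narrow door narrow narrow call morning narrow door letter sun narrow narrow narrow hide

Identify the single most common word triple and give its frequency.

Trigram frequencies (highest first):
  narrow narrow call: 2
  narrow call she: 1
  call she narrow: 1
  she narrow narrow: 1
  narrow call call: 1
  call call narrow: 1
  … (21 more, each ≤ 1)

"narrow narrow call", 2 times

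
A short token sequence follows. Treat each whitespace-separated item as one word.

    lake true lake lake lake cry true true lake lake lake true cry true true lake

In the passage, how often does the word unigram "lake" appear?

8

Scanning the 16 tokens for "lake":
  position 1: lake
  position 3: lake
  position 4: lake
  position 5: lake
  position 9: lake
  position 10: lake
  position 11: lake
  position 16: lake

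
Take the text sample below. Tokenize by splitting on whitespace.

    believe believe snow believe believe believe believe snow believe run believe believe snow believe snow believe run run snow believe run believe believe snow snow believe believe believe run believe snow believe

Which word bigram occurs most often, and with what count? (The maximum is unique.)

"believe believe", 8 times

Bigram frequencies (highest first):
  believe believe: 8
  snow believe: 7
  believe snow: 6
  believe run: 4
  run believe: 3
  run run: 1
  … (2 more, each ≤ 1)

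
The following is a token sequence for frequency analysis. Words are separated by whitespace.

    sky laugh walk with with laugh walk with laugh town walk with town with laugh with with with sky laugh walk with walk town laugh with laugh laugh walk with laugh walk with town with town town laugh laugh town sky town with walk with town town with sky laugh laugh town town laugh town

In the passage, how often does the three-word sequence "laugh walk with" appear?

5

Scanning the 53 overlapping trigram windows for "laugh walk with":
  position 2–4: laugh walk with
  position 6–8: laugh walk with
  position 20–22: laugh walk with
  position 28–30: laugh walk with
  position 31–33: laugh walk with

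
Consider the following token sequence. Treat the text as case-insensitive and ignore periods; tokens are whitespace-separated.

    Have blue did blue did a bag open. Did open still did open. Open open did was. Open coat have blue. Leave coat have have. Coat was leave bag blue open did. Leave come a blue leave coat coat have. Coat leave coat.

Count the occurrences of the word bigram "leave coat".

3

Scanning the 42 overlapping bigram windows for "leave coat":
  position 22–23: leave coat
  position 37–38: leave coat
  position 42–43: leave coat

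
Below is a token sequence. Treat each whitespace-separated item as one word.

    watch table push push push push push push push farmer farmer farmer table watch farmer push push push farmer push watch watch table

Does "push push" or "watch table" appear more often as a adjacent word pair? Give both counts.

"push push" (8 vs 2)

"push push": 8 occurrences
"watch table": 2 occurrences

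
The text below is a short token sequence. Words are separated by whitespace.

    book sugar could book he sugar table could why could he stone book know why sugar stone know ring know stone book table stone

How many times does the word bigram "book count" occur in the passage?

Scanning the 23 overlapping bigram windows for "book count":
  (none found)

0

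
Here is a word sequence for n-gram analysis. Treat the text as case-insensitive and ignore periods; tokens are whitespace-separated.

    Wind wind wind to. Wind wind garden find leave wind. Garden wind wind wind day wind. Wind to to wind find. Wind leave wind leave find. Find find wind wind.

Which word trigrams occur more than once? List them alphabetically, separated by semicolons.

wind wind to; wind wind wind

Trigram counts meeting the condition (more than once):
  wind wind to: 2
  wind wind wind: 2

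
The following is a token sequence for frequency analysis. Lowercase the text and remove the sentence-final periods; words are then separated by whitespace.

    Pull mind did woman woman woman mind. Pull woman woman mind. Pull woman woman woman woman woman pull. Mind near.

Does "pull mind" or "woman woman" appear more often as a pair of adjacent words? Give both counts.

"woman woman" (7 vs 2)

"pull mind": 2 occurrences
"woman woman": 7 occurrences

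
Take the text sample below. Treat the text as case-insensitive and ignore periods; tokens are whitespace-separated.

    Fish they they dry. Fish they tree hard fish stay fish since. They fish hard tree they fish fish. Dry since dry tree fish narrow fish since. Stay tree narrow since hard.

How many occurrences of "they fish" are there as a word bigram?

Scanning the 31 overlapping bigram windows for "they fish":
  position 13–14: they fish
  position 17–18: they fish

2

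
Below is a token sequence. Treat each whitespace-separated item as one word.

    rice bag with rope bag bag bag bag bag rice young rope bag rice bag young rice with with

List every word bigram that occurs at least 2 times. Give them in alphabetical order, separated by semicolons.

bag bag; bag rice; rice bag; rope bag

Bigram counts meeting the condition (at least 2 times):
  bag bag: 4
  bag rice: 2
  rice bag: 2
  rope bag: 2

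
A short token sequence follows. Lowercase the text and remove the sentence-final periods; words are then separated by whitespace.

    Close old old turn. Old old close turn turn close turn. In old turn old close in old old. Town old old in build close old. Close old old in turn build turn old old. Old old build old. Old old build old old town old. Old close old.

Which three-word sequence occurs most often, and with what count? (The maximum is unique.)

"old old old", 3 times

Trigram frequencies (highest first):
  old old old: 3
  close old old: 2
  old turn old: 2
  turn old old: 2
  old old close: 2
  old old town: 2
  … (27 more, each ≤ 2)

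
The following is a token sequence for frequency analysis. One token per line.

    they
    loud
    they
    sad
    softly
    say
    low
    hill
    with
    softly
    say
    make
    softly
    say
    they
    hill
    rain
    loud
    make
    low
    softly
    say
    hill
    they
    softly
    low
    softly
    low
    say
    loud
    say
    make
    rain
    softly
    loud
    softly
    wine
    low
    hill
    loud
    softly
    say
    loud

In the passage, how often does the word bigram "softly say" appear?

5

Scanning the 42 overlapping bigram windows for "softly say":
  position 5–6: softly say
  position 10–11: softly say
  position 13–14: softly say
  position 21–22: softly say
  position 41–42: softly say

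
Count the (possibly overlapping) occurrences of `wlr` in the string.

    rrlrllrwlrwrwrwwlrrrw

2

Sliding a length-3 window over the 21 characters (19 positions):
  position 8–10: wlr
  position 16–18: wlr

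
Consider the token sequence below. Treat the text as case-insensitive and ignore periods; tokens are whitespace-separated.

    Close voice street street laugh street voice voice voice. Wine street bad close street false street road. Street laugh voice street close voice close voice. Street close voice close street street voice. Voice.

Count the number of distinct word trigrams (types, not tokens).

33 tokens → 31 trigram windows in total.
Repeated trigrams (each contributes count−1 duplicates):
  close voice close: 2
  close voice street: 2
  street close voice: 2
  street voice voice: 2
  voice street close: 2
5 duplicate windows → 31 − 5 = 26 distinct.

26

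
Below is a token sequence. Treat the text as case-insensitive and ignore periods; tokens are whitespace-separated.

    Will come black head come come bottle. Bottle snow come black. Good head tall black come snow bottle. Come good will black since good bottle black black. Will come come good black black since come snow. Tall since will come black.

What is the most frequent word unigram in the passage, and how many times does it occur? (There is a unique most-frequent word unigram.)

Unigram frequencies (highest first):
  come: 10
  black: 9
  will: 4
  bottle: 4
  good: 4
  snow: 3
  … (3 more, each ≤ 3)

"come", 10 times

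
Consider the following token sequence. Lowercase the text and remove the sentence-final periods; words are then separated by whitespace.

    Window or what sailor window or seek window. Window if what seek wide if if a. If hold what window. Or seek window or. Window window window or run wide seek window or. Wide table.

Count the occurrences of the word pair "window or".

6

Scanning the 34 overlapping bigram windows for "window or":
  position 1–2: window or
  position 5–6: window or
  position 20–21: window or
  position 23–24: window or
  position 27–28: window or
  position 32–33: window or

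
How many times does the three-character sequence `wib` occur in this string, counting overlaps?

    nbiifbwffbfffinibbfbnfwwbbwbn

0

Sliding a length-3 window over the 29 characters (27 positions):
  (no match at any position)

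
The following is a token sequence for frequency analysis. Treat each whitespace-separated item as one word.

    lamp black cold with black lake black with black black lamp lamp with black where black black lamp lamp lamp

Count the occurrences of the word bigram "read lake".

0

Scanning the 19 overlapping bigram windows for "read lake":
  (none found)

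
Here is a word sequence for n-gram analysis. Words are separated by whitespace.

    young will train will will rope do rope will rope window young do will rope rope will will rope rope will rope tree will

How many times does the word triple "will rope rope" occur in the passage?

2

Scanning the 22 overlapping trigram windows for "will rope rope":
  position 14–16: will rope rope
  position 18–20: will rope rope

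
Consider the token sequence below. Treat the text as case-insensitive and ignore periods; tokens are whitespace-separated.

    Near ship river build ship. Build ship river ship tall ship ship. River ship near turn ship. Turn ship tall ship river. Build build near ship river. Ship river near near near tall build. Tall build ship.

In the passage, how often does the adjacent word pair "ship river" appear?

6

Scanning the 36 overlapping bigram windows for "ship river":
  position 2–3: ship river
  position 7–8: ship river
  position 12–13: ship river
  position 21–22: ship river
  position 26–27: ship river
  position 28–29: ship river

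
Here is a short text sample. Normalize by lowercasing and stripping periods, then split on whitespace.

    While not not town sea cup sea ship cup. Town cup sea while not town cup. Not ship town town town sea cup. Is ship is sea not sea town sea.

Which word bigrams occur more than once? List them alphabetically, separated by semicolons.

Bigram counts meeting the condition (more than once):
  cup sea: 2
  not town: 2
  sea cup: 2
  town cup: 2
  town sea: 3
  town town: 2
  while not: 2

cup sea; not town; sea cup; town cup; town sea; town town; while not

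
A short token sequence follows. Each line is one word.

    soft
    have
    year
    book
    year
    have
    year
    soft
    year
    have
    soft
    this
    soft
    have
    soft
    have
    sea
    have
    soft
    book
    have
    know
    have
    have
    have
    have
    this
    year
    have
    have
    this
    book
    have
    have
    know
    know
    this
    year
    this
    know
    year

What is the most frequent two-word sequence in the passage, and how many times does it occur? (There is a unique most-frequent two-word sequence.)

"have have", 5 times

Bigram frequencies (highest first):
  have have: 5
  soft have: 3
  year have: 3
  have soft: 3
  have year: 2
  book have: 2
  … (19 more, each ≤ 2)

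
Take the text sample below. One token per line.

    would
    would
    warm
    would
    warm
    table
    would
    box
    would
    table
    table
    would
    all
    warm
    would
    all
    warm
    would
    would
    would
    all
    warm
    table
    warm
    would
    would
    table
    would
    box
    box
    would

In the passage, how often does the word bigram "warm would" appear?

Scanning the 30 overlapping bigram windows for "warm would":
  position 3–4: warm would
  position 14–15: warm would
  position 17–18: warm would
  position 24–25: warm would

4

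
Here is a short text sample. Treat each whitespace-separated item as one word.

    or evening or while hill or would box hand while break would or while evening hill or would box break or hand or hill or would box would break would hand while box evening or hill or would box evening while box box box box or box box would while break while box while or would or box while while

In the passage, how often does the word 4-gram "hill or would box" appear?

4

Scanning the 57 overlapping 4-gram windows for "hill or would box":
  position 5–8: hill or would box
  position 16–19: hill or would box
  position 24–27: hill or would box
  position 36–39: hill or would box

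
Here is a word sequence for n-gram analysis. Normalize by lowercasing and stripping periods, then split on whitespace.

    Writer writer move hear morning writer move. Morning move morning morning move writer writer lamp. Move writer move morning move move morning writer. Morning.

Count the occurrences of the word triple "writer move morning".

2

Scanning the 22 overlapping trigram windows for "writer move morning":
  position 6–8: writer move morning
  position 17–19: writer move morning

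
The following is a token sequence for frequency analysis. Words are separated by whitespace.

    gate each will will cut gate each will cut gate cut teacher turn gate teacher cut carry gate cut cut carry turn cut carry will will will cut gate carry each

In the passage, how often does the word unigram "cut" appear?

8

Scanning the 31 tokens for "cut":
  position 5: cut
  position 9: cut
  position 11: cut
  position 16: cut
  position 19: cut
  position 20: cut
  position 23: cut
  position 28: cut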